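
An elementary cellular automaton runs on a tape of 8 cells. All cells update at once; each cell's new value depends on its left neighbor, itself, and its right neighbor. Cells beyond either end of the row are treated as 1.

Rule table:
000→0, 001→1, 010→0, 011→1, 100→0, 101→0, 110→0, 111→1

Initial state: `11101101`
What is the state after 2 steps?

11001001
10010011

10010011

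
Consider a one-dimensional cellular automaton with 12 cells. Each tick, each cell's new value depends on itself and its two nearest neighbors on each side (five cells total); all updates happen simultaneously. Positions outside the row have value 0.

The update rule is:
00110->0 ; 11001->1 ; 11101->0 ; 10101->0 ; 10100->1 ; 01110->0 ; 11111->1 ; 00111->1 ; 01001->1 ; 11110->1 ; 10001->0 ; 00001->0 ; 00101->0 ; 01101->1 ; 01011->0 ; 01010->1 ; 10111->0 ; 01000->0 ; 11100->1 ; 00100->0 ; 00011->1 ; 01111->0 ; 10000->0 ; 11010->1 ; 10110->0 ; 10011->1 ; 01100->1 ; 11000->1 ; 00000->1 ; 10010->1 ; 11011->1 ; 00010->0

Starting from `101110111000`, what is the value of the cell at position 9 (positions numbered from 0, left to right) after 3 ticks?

tick 1: 000001001101
tick 2: 111000110111
tick 3: 101101011001
position 9 holds 0

0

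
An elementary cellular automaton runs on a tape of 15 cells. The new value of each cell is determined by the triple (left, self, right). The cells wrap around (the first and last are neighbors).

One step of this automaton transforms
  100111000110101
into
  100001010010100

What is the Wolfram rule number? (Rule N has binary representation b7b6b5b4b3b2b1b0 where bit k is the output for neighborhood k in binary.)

position 4: 111 → 0  (bit 7 = 0)
position 0: 110 → 1  (bit 6 = 1)
position 11: 101 → 0  (bit 5 = 0)
position 1: 100 → 0  (bit 4 = 0)
position 3: 011 → 0  (bit 3 = 0)
position 12: 010 → 1  (bit 2 = 1)
position 2: 001 → 0  (bit 1 = 0)
position 7: 000 → 1  (bit 0 = 1)
bits b7..b0 = 01000101 = 69

69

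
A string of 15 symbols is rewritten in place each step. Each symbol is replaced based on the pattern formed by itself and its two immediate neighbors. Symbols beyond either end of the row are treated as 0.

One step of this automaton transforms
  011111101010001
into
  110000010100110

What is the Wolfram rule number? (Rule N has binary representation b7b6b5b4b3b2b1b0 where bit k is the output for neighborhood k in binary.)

position 2: 111 → 0  (bit 7 = 0)
position 6: 110 → 0  (bit 6 = 0)
position 7: 101 → 1  (bit 5 = 1)
position 11: 100 → 0  (bit 4 = 0)
position 1: 011 → 1  (bit 3 = 1)
position 8: 010 → 0  (bit 2 = 0)
position 0: 001 → 1  (bit 1 = 1)
position 12: 000 → 1  (bit 0 = 1)
bits b7..b0 = 00101011 = 43

43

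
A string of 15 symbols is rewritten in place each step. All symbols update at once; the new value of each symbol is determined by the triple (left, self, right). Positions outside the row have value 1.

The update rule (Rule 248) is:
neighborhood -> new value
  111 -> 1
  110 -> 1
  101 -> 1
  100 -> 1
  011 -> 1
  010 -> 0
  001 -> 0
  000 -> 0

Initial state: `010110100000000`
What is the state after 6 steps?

101111010000000
111111101000000
111111110100000
111111111010000
111111111101000
111111111110100

111111111110100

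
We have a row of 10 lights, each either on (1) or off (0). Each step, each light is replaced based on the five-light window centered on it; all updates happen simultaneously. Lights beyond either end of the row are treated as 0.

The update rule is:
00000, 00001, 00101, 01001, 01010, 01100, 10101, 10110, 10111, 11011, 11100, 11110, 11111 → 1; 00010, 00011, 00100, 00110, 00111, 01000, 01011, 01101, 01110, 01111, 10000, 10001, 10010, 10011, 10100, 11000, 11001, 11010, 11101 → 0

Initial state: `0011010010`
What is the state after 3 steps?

1000001000
0001100001
1100100100

1100100100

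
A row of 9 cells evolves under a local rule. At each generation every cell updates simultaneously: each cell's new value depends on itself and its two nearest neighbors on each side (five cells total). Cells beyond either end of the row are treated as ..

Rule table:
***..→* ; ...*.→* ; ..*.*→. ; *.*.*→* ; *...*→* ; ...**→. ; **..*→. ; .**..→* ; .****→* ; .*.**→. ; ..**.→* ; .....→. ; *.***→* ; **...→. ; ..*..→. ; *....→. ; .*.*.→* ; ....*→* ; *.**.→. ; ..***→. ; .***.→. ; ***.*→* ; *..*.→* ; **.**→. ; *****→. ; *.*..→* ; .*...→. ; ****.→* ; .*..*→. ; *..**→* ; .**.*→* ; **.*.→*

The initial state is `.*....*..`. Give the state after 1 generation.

*...**...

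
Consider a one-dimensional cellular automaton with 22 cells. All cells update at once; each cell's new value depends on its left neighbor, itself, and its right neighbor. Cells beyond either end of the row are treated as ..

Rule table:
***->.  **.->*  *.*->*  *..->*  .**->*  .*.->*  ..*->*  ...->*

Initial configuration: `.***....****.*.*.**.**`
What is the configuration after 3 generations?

generation 1: **.******..***********
generation 2: ****....****.........*
generation 3: *..******..***********

*..******..***********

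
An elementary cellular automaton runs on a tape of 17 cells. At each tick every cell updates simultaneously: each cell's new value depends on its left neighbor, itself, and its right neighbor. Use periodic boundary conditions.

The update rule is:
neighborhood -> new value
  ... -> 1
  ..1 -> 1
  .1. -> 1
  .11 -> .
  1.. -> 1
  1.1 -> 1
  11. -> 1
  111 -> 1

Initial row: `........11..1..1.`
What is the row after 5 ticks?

111111111111.1111

11111111.11111111
111111111.1111111
1111111111.111111
11111111111.11111
111111111111.1111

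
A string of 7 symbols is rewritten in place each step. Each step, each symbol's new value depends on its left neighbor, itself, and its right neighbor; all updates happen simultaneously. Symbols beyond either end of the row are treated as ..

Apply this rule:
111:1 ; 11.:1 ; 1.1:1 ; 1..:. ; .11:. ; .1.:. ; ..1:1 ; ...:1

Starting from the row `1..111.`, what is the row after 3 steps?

.11.1..

..1.11.
11.1.1.
.11.1..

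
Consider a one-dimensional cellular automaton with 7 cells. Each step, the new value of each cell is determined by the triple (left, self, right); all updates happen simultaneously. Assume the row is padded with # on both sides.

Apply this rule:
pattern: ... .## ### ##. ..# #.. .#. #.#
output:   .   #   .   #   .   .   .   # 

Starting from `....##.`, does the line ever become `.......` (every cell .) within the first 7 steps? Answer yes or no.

step 1: ....###
step 2: ....#..
step 3: .......
all cells are . at step 3

yes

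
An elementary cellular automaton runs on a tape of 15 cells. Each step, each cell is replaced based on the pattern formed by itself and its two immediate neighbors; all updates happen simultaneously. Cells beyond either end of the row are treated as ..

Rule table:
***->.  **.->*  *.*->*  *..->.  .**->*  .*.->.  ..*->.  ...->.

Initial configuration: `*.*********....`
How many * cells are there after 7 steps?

2

step 1: .**.......*....
step 2: .**............
step 3: .**............  (fixed point — unchanged through step 7)
count of *: 2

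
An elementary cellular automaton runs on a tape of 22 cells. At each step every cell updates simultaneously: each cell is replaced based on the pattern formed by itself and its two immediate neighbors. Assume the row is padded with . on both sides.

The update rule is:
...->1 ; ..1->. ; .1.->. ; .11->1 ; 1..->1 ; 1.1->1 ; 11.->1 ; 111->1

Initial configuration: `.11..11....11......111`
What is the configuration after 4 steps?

.111111111111111111111

.111.11111.1111111.111
.111111111111111111111
.111111111111111111111  (fixed point — unchanged through step 4)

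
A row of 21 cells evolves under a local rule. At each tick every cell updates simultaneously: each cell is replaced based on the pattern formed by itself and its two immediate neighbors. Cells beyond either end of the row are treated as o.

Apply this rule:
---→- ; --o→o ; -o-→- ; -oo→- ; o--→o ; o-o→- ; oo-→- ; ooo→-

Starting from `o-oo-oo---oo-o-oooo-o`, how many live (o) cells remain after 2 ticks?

-------o-o-----------
o-----o---o---------o
count of o: 4

4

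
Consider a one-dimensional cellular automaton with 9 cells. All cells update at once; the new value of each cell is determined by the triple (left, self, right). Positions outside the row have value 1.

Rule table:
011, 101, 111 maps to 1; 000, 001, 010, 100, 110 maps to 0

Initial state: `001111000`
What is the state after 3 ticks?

tick 1: 001110000
tick 2: 001100000
tick 3: 001000000

001000000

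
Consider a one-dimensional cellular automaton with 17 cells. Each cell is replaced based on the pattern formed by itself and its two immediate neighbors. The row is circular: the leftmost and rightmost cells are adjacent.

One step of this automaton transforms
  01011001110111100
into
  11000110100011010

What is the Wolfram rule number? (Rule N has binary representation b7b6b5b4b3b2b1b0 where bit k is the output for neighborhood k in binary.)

position 8: 111 → 1  (bit 7 = 1)
position 4: 110 → 0  (bit 6 = 0)
position 2: 101 → 0  (bit 5 = 0)
position 5: 100 → 1  (bit 4 = 1)
position 3: 011 → 0  (bit 3 = 0)
position 1: 010 → 1  (bit 2 = 1)
position 0: 001 → 1  (bit 1 = 1)
position 16: 000 → 0  (bit 0 = 0)
bits b7..b0 = 10010110 = 150

150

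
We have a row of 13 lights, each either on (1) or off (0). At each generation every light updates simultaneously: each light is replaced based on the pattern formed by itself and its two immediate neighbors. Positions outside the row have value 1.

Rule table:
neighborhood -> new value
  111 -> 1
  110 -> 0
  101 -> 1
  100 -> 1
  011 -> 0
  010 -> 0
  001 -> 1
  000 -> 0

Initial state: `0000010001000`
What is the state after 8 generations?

1000101010101
0101010101010
1010101010101
0101010101010  (repeats generation 2; period 2)
generation 8: 0101010101010

0101010101010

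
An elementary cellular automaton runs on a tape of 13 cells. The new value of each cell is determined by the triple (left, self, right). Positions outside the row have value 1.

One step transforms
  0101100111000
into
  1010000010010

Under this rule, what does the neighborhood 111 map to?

At position 8 the neighborhood is 111; the next row has 1 there.

1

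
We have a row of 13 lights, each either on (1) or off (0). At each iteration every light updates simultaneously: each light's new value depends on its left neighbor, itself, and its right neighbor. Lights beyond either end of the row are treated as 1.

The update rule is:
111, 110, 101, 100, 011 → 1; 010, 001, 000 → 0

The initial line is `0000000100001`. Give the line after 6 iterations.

1000000010001
1100000001001
1110000000101
1111000000011
1111100000011
1111110000011

1111110000011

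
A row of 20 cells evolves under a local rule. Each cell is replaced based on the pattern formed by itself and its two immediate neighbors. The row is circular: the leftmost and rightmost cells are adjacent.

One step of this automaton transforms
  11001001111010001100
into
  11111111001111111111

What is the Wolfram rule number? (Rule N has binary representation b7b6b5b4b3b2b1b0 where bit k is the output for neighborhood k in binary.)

position 8: 111 → 0  (bit 7 = 0)
position 1: 110 → 1  (bit 6 = 1)
position 11: 101 → 1  (bit 5 = 1)
position 2: 100 → 1  (bit 4 = 1)
position 0: 011 → 1  (bit 3 = 1)
position 4: 010 → 1  (bit 2 = 1)
position 3: 001 → 1  (bit 1 = 1)
position 14: 000 → 1  (bit 0 = 1)
bits b7..b0 = 01111111 = 127

127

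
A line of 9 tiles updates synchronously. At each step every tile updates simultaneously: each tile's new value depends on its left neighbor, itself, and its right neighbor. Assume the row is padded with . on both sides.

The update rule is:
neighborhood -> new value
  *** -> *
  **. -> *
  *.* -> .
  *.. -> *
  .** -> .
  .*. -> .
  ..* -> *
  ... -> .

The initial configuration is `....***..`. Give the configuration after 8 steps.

..*...*..

...*.***.
..*...***
.*.*.*.**
*.......*
.*.....*.
*.*...*.*
...*.*...
..*...*..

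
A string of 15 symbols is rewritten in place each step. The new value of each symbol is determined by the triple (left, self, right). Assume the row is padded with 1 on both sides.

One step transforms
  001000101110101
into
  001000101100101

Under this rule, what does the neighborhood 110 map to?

At position 10 the neighborhood is 110; the next row has 0 there.

0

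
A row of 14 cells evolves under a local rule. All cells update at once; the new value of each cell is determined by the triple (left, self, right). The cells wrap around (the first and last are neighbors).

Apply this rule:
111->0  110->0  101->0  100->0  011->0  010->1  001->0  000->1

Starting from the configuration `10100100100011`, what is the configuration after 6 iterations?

10100100101011

00100100101000
10100100101011
00100100101000  (repeats iteration 1; period 2)
iteration 6: 10100100101011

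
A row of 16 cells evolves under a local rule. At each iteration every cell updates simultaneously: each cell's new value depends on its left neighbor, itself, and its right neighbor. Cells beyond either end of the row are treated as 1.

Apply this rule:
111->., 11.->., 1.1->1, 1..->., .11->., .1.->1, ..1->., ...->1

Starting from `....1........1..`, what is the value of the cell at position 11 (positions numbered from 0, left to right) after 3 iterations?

iteration 1: .11.1.111111.1..
iteration 2: 1..111......11..
iteration 3: .......1111.....
position 11 holds .

.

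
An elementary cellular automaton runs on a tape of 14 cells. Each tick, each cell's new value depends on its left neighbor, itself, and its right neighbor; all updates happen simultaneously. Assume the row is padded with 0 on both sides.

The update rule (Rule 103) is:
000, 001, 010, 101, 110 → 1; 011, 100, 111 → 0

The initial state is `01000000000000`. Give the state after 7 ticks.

00001011111111

tick 1: 11011111111111
tick 2: 01100000000001
tick 3: 10101111111111
tick 4: 11110000000001
tick 5: 00010111111111
tick 6: 11111000000001
tick 7: 00001011111111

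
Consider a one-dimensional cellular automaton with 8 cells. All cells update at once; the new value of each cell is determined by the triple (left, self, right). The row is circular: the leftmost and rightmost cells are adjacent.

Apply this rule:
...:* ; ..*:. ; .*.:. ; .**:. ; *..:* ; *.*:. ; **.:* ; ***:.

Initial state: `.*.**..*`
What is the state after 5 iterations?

**......

iteration 1: ....**..
iteration 2: ***..***
iteration 3: ..**....
iteration 4: *..*****
iteration 5: **......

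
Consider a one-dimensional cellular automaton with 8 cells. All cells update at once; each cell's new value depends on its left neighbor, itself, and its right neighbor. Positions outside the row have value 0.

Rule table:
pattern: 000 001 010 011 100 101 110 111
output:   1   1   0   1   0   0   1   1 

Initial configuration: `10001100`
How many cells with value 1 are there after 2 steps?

00111101
11111100
count of 1: 6

6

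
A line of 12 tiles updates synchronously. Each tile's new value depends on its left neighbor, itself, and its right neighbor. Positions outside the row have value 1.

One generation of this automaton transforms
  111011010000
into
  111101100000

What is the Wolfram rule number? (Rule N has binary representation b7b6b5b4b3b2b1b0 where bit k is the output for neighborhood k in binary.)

position 0: 111 → 1  (bit 7 = 1)
position 2: 110 → 1  (bit 6 = 1)
position 3: 101 → 1  (bit 5 = 1)
position 8: 100 → 0  (bit 4 = 0)
position 4: 011 → 0  (bit 3 = 0)
position 7: 010 → 0  (bit 2 = 0)
position 11: 001 → 0  (bit 1 = 0)
position 9: 000 → 0  (bit 0 = 0)
bits b7..b0 = 11100000 = 224

224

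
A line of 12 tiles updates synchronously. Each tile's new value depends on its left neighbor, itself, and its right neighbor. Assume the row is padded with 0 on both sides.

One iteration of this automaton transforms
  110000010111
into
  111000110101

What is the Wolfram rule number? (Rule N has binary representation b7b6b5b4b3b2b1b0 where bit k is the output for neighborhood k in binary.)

94

position 10: 111 → 0  (bit 7 = 0)
position 1: 110 → 1  (bit 6 = 1)
position 8: 101 → 0  (bit 5 = 0)
position 2: 100 → 1  (bit 4 = 1)
position 0: 011 → 1  (bit 3 = 1)
position 7: 010 → 1  (bit 2 = 1)
position 6: 001 → 1  (bit 1 = 1)
position 3: 000 → 0  (bit 0 = 0)
bits b7..b0 = 01011110 = 94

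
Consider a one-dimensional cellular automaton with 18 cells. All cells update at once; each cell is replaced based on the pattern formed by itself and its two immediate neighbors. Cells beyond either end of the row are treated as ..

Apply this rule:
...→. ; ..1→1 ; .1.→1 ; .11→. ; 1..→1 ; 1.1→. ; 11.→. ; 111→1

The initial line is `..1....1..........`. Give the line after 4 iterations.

iteration 1: .111..111.........
iteration 2: 1.1.11.1.1........
iteration 3: 1.1....1.11.......
iteration 4: 1.11..11...1......

1.11..11...1......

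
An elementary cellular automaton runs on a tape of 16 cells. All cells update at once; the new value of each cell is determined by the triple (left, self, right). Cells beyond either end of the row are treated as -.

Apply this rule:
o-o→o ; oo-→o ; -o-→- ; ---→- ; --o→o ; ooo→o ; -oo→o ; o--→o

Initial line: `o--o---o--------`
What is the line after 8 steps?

step 1: -oo-o-o-o-------
step 2: oooo-o-o-o------
step 3: ooooo-o-o-o-----
step 4: oooooo-o-o-o----
step 5: ooooooo-o-o-o---
step 6: oooooooo-o-o-o--
step 7: ooooooooo-o-o-o-
step 8: oooooooooo-o-o-o

oooooooooo-o-o-o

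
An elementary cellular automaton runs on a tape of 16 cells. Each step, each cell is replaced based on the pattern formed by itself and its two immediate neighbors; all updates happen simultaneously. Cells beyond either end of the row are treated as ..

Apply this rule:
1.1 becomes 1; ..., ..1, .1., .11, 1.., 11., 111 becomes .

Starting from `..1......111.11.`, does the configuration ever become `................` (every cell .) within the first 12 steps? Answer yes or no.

yes

............1...
................
all cells are . at step 2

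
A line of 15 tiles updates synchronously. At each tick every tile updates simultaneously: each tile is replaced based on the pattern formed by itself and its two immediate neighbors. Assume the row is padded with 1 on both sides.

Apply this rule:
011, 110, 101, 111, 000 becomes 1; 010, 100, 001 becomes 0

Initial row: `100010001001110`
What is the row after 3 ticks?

110000101111111

101000100001111
110010001101111
110000101111111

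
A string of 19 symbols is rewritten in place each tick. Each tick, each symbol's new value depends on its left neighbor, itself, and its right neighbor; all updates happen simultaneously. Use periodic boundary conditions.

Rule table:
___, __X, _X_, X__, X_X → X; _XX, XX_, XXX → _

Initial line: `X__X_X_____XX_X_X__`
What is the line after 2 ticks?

XXXXXXXXXXX__XXXXXX
___________XX______

___________XX______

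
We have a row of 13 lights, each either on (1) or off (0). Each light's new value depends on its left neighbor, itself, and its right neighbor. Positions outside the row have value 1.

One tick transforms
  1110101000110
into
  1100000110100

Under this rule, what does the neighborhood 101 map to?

0

At position 3 the neighborhood is 101; the next row has 0 there.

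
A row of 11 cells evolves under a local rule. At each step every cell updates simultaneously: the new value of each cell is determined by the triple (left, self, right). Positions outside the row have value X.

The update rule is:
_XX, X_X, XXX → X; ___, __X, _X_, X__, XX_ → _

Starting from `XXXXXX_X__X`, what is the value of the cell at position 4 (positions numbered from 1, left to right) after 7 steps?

XXXXX_X___X
XXXX_X____X
XXX_X_____X
XX_X______X
X_X_______X
_X________X
X_________X
position 4 holds _

_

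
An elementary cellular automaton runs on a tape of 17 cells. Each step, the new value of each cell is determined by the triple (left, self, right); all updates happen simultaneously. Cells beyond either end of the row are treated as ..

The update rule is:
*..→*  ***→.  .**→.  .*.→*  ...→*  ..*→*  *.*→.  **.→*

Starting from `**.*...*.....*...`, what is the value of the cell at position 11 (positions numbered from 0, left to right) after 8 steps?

.*.**************
**..............*
.****************
*...............*
*****************
................*
*****************  (repeats step 5; period 2)
step 8: ................*
position 11 holds .

.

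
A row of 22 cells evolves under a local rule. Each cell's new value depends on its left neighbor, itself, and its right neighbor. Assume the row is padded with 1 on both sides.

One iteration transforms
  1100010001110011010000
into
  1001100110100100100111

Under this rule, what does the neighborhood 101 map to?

At position 16 the neighborhood is 101; the next row has 1 there.

1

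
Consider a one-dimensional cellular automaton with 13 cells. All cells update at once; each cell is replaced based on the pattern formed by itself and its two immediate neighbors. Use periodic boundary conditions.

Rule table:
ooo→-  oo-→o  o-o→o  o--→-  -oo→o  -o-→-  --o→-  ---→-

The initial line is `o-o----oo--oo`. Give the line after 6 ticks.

oo-----oo--o-
oo-----oo---o
-o-----oo---o
o------oo----
-------oo----
-------oo----

-------oo----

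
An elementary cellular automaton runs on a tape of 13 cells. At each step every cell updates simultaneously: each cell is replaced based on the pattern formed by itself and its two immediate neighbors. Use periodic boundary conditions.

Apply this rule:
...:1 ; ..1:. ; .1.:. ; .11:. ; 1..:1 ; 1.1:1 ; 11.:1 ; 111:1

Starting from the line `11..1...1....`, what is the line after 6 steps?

.111..11..11.

.11..11..111.
..11..11..111
1..11..11..11
11..11..11..1
111..11..11..
.111..11..11.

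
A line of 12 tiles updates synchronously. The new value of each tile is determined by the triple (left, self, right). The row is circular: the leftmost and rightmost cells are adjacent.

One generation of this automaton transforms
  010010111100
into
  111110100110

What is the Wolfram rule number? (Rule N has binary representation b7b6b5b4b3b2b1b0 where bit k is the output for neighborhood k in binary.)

94

position 7: 111 → 0  (bit 7 = 0)
position 9: 110 → 1  (bit 6 = 1)
position 5: 101 → 0  (bit 5 = 0)
position 2: 100 → 1  (bit 4 = 1)
position 6: 011 → 1  (bit 3 = 1)
position 1: 010 → 1  (bit 2 = 1)
position 0: 001 → 1  (bit 1 = 1)
position 11: 000 → 0  (bit 0 = 0)
bits b7..b0 = 01011110 = 94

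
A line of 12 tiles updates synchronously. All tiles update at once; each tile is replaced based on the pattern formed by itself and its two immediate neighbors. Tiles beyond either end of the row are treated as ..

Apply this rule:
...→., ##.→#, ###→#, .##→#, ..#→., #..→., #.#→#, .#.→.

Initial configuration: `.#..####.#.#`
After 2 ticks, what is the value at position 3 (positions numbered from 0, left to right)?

tick 1: ....#####.#.
tick 2: ....######..
position 3 holds .

.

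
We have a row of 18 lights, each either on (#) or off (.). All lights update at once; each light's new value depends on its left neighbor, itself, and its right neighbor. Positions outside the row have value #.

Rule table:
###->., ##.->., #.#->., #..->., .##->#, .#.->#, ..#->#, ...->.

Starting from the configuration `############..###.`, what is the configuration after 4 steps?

.............##...
............##...#
...........##...##
..........##...##.

..........##...##.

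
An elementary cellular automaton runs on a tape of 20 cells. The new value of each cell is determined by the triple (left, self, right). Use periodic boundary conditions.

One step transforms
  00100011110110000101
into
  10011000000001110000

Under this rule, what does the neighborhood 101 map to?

At position 10 the neighborhood is 101; the next row has 0 there.

0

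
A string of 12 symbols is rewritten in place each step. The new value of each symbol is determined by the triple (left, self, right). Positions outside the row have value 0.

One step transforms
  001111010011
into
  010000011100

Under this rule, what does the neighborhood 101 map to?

At position 6 the neighborhood is 101; the next row has 0 there.

0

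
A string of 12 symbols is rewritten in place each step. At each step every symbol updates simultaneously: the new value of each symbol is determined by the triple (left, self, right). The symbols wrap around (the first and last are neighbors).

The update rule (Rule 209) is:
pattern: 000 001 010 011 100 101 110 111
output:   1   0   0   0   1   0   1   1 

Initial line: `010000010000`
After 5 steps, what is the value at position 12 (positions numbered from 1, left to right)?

001111001111
100111100111
110011110011
111001111001
111100111100
position 12 holds 0

0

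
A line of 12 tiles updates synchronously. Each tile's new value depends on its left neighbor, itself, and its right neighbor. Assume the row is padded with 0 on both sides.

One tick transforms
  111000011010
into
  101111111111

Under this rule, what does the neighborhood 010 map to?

1

At position 10 the neighborhood is 010; the next row has 1 there.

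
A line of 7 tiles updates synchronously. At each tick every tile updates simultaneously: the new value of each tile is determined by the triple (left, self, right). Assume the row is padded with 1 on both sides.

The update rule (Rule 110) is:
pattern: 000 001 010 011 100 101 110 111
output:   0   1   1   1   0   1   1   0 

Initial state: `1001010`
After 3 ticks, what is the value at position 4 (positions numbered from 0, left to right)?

0

tick 1: 1011111
tick 2: 1110000
tick 3: 0010001
position 4 holds 0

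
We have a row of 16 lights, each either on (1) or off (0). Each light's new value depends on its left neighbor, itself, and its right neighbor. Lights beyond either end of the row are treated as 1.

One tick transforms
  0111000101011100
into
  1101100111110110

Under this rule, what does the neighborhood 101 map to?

At position 0 the neighborhood is 101; the next row has 1 there.

1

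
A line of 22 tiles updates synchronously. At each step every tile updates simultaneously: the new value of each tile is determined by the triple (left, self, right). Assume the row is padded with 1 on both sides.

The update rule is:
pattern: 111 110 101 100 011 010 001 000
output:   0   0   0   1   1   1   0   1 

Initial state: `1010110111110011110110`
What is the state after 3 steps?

0010100100001010000100
1010110111101011110110
0010100100001010000100

0010100100001010000100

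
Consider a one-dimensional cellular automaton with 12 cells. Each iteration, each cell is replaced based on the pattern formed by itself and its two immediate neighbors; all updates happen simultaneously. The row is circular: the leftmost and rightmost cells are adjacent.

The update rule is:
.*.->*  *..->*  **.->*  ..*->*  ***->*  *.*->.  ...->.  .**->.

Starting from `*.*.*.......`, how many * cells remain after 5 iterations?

*.*.**.....*
*.*..**...*.
*.***.**.**.
*..**..*..*.
***.*******.
count of *: 10

10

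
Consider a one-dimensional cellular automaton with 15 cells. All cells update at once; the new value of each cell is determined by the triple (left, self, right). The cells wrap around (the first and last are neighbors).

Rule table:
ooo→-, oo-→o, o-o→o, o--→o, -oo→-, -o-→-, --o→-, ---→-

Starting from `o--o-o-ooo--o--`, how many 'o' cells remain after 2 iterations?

-o--o-o--oo--o-
--o--o-o--oo--o
count of o: 6

6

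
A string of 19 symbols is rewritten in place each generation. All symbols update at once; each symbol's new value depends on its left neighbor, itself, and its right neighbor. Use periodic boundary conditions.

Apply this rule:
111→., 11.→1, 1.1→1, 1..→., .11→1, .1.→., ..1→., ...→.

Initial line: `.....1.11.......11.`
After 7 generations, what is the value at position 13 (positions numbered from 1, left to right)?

......111.......11.
......1.1.......11.
.......1........11.
................11.
................11.  (fixed point — unchanged through generation 7)
position 13 holds .

.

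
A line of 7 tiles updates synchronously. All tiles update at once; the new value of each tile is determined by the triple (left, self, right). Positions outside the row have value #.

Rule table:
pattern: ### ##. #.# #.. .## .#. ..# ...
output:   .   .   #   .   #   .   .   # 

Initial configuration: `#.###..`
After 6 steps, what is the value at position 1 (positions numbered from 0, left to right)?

.##....
##..##.
....#.#
.##..##
##...#.
...#..#
position 1 holds .

.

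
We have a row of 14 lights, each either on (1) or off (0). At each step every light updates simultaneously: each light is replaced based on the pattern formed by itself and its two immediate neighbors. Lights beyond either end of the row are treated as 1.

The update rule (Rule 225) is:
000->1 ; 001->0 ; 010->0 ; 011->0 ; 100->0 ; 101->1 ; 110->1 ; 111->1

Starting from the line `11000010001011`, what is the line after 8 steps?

11011000100101
11101010000010
11110100111001
11111000011000
11111011001010
11111101000101
11111110010010
11111110000001

11111110000001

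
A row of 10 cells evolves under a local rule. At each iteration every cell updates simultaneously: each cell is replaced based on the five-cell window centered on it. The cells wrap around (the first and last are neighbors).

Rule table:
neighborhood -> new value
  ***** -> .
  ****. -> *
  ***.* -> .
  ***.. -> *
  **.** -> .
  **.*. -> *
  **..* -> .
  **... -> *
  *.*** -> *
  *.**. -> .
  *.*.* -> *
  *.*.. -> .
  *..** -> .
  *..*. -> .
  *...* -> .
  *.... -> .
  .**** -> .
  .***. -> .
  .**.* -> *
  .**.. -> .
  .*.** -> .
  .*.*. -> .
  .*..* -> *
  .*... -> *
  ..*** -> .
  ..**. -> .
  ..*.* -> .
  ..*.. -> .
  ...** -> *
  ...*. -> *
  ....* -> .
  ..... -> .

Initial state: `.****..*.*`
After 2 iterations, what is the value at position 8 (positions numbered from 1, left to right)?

.*.**....*
.*...*..*.
position 8 holds .

.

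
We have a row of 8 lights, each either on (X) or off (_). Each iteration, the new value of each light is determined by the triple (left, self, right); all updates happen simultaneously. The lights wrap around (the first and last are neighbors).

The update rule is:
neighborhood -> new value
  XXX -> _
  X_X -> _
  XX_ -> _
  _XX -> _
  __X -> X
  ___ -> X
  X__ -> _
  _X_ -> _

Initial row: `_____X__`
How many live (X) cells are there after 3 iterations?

6

iteration 1: XXXXX__X
iteration 2: ______X_
iteration 3: XXXXXX__
count of X: 6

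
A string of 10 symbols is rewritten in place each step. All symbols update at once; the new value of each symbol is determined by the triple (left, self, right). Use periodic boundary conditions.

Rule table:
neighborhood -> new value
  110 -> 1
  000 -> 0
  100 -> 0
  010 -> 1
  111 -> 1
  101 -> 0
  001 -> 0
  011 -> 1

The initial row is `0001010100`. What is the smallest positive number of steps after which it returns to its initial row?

step 1: 0001010100

1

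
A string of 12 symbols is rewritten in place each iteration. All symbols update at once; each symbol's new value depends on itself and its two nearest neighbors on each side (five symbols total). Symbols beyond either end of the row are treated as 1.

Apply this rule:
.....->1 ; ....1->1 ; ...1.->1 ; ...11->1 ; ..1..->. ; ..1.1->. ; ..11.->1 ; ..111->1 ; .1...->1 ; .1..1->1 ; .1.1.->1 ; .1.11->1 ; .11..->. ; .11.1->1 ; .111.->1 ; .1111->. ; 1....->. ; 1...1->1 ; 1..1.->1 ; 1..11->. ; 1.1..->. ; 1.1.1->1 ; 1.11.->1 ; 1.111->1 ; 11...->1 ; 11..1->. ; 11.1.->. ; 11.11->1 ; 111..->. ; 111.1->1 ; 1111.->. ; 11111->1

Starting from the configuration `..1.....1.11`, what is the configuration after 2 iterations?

iteration 1: .1.1.111.11.
iteration 2: .11111111111

.11111111111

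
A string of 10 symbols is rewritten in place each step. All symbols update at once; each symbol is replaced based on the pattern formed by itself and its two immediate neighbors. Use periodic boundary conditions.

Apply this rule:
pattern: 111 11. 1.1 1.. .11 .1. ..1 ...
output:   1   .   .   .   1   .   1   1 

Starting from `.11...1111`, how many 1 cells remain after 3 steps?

.1..11111.
1..11111..
..11111..1
count of 1: 6

6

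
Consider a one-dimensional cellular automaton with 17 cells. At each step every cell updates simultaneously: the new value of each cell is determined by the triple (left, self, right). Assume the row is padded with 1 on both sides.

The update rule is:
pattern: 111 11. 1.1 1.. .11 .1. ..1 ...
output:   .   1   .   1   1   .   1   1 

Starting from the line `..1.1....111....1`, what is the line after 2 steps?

.11111...1.1.....

11...11111.111111
.11111...1.1.....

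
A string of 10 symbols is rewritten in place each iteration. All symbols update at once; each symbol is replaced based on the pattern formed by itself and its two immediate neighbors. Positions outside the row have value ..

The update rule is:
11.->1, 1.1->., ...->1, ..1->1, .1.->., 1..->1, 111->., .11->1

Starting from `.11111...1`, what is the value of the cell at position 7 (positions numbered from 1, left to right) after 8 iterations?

11...1111.
111111..11
1....11111
.11111...1  (repeats iteration 0; period 4)
iteration 8: .11111...1
position 7 holds .

.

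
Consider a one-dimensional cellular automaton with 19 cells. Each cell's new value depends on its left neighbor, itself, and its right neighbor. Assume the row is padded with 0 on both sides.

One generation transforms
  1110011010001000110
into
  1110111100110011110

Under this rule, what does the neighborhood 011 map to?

1

At position 0 the neighborhood is 011; the next row has 1 there.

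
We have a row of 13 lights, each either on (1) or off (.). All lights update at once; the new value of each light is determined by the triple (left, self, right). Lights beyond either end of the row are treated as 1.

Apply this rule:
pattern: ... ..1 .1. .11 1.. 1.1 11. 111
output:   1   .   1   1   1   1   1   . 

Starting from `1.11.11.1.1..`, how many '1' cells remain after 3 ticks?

11

111111111111.
...........11
1111111111.1.
count of 1: 11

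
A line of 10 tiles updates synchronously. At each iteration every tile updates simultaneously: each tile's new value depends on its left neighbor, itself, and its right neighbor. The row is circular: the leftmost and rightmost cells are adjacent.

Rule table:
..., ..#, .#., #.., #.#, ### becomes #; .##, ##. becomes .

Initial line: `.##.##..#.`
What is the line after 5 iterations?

#..#..####
.#####.###
#.###.#.#.
##.#.#####
#.###.####

#.###.####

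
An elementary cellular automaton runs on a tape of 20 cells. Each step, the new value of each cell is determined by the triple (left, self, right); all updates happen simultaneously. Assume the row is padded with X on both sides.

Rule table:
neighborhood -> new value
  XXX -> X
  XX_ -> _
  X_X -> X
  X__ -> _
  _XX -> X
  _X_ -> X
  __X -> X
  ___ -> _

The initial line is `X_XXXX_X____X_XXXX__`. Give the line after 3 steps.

_XXXX_XX___XXXXXX__X
XXXX_XX___XXXXXX__XX
XXX_XX___XXXXXX__XXX

XXX_XX___XXXXXX__XXX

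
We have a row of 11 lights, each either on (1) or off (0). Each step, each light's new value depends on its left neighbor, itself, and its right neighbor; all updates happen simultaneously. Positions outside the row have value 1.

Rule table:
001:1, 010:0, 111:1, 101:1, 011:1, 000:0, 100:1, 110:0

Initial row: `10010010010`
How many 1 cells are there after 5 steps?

9

01101101101
11011011011
10110110111
01101101111
11011011111
count of 1: 9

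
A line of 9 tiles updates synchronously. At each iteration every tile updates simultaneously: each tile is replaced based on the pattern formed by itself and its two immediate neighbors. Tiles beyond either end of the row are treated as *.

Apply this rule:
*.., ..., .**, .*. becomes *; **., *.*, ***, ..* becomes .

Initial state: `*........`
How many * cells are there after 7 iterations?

iteration 1: .*******.
iteration 2: .*.......
iteration 3: .*******.  (repeats iteration 1; period 2)
iteration 7: .*******.
count of *: 7

7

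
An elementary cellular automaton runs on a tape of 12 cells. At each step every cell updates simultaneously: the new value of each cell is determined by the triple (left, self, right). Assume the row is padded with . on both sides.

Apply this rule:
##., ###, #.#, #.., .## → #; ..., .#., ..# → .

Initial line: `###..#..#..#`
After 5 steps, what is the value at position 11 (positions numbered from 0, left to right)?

.

####..#..#..
#####..#..#.
######..#..#
#######..#..
########..#.
position 11 holds .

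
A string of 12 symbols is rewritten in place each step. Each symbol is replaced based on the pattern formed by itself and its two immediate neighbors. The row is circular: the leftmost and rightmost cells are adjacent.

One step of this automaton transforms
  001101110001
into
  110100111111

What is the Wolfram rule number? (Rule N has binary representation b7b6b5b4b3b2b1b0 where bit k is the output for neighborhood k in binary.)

position 6: 111 → 1  (bit 7 = 1)
position 3: 110 → 1  (bit 6 = 1)
position 4: 101 → 0  (bit 5 = 0)
position 0: 100 → 1  (bit 4 = 1)
position 2: 011 → 0  (bit 3 = 0)
position 11: 010 → 1  (bit 2 = 1)
position 1: 001 → 1  (bit 1 = 1)
position 9: 000 → 1  (bit 0 = 1)
bits b7..b0 = 11010111 = 215

215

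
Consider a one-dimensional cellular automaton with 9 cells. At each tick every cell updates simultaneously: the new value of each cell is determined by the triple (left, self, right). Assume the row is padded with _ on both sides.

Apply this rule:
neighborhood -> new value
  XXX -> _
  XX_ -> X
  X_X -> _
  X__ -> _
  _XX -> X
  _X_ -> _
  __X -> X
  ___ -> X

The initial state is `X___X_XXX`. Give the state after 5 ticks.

tick 1: __XX__X_X
tick 2: XXXX_X___
tick 3: X__X___XX
tick 4: __X__XXXX
tick 5: XX__XX__X

XX__XX__X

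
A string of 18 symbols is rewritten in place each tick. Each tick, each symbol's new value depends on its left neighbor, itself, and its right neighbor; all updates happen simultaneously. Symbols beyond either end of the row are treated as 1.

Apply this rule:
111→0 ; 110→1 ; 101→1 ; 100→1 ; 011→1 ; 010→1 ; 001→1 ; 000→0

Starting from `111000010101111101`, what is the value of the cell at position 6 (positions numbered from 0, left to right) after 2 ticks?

tick 1: 001100111111000111
tick 2: 111111100001101100
position 6 holds 1

1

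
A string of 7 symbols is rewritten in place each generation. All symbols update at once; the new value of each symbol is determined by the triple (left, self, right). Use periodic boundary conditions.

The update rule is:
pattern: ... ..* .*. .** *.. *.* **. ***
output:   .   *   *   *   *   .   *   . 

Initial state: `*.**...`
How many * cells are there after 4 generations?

4

generation 1: *.***.*
generation 2: *.*.*.*
generation 3: *.*.*.*  (fixed point — unchanged through generation 4)
count of *: 4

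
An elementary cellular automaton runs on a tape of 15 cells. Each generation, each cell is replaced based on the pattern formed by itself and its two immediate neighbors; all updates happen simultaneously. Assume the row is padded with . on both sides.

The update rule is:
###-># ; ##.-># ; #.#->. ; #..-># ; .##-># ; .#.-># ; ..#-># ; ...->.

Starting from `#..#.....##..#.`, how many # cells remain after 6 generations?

generation 1: #####...#######
generation 2: ######.########
generation 3: ######.########  (fixed point — unchanged through generation 6)
count of #: 14

14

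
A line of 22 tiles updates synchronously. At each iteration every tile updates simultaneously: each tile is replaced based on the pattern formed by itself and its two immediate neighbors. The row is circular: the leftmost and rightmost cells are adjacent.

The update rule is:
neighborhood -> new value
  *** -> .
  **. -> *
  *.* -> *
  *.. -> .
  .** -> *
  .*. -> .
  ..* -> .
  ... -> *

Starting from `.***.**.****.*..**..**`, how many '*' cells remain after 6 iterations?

16

**.******..**...**..**
.***....*..**.*.**..*.
.*.*.**....***.***....
..*.***.**.*.***.*.***
...**.*****.**.**.**.*
.*.****...***********.
count of *: 16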